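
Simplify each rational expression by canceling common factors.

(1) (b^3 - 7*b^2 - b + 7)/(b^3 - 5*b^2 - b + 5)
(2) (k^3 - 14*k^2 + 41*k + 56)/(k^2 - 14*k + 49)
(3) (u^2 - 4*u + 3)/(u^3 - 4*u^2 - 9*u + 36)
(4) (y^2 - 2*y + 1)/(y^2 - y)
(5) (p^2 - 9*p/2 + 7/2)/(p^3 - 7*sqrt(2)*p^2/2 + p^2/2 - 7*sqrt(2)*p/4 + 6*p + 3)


(1) = (b - 7)/(b - 5)
(2) = (k^2 - 7*k - 8)/(k - 7)
(3) = (u - 1)/(u^2 - u - 12)
(4) = (y - 1)/y
(5) = (8*p^2 - 36*p + 28)/(8*p^3 + p^2*(4 - 28*sqrt(2)) + p*(48 - 14*sqrt(2)) + 24)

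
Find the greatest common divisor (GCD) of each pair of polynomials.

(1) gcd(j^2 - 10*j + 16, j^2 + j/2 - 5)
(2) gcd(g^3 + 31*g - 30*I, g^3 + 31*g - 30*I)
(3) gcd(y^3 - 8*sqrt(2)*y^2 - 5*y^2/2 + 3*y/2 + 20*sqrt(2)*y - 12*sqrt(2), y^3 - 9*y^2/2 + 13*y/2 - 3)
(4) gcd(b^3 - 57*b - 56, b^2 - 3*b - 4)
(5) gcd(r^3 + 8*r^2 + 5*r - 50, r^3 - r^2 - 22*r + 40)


(1) = j - 2
(2) = g^3 + 31*g - 30*I
(3) = gcd((y - 3/2)*(y - 1)*(y - 8*sqrt(2)), (y - 2)*(y - 3/2)*(y - 1)) = y^2 - 5*y/2 + 3/2
(4) = gcd((b - 8)*(b + 1)*(b + 7), (b - 4)*(b + 1)) = b + 1
(5) = r^2 + 3*r - 10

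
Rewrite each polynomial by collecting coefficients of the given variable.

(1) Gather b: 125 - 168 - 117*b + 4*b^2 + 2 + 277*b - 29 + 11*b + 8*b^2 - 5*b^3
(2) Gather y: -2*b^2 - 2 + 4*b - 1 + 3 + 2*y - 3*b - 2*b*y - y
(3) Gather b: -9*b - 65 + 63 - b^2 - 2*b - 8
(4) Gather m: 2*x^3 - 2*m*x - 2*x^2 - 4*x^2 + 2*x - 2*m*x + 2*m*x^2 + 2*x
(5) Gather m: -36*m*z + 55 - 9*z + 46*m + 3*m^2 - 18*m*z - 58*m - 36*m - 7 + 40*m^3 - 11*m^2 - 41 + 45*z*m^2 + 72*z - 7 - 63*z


(1) = -5*b^3 + 12*b^2 + 171*b - 70
(2) = -2*b^2 + b + y*(1 - 2*b)
(3) = -b^2 - 11*b - 10
(4) = m*(2*x^2 - 4*x) + 2*x^3 - 6*x^2 + 4*x
(5) = 40*m^3 + m^2*(45*z - 8) + m*(-54*z - 48)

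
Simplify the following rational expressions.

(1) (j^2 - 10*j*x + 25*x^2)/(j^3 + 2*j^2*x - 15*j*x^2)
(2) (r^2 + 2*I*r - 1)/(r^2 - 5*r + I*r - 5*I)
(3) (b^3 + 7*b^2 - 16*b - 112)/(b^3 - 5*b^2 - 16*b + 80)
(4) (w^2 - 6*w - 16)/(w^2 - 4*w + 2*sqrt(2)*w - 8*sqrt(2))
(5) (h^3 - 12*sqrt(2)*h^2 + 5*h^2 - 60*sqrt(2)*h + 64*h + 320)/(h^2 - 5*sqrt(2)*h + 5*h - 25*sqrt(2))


(1) = (-j^2 + 10*j*x - 25*x^2)/(-j^3 - 2*j^2*x + 15*j*x^2)
(2) = (r + I)/(r - 5)
(3) = (b + 7)/(b - 5)
(4) = (w^2 - 6*w - 16)/(w^2 + w*(-4 + 2*sqrt(2)) - 8*sqrt(2))
(5) = (h^2 - 12*sqrt(2)*h + 64)/(h - 5*sqrt(2))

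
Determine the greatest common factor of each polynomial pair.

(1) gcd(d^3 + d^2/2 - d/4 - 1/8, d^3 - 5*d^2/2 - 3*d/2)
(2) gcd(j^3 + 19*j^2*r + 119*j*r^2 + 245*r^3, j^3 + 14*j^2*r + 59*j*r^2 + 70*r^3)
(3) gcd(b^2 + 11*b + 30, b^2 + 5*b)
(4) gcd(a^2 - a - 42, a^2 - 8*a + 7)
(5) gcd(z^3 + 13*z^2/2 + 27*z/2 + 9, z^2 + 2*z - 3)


(1) = d + 1/2
(2) = j^2 + 12*j*r + 35*r^2
(3) = b + 5
(4) = a - 7
(5) = z + 3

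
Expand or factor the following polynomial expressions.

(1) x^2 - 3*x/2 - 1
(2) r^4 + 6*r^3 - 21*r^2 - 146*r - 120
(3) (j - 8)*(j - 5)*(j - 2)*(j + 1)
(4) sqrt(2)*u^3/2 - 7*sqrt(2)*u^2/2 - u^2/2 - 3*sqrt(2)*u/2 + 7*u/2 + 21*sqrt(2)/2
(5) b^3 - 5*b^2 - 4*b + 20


(1) = (x - 2)*(x + 1/2)
(2) = (r - 5)*(r + 1)*(r + 4)*(r + 6)
(3) = j^4 - 14*j^3 + 51*j^2 - 14*j - 80
(4) = (u - 7)*(u - 3*sqrt(2)/2)*(sqrt(2)*u/2 + 1)
(5) = (b - 5)*(b - 2)*(b + 2)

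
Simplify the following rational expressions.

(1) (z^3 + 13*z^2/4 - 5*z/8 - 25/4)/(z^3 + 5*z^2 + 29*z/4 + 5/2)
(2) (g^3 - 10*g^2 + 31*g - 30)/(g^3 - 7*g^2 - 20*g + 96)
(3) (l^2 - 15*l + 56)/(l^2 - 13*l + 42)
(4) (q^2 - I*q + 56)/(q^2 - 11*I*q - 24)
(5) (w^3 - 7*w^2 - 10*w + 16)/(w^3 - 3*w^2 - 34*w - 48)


(1) = (4*z - 5)/(4*z + 2)
(2) = (g^2 - 7*g + 10)/(g^2 - 4*g - 32)
(3) = (l - 8)/(l - 6)
(4) = (q + 7*I)/(q - 3*I)
(5) = (w - 1)/(w + 3)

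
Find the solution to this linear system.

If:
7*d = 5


Then:
d = 5/7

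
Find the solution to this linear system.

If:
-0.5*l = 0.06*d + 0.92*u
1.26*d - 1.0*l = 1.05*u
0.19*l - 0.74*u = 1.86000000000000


Then:
d = 0.99
l = 3.06
u = -1.73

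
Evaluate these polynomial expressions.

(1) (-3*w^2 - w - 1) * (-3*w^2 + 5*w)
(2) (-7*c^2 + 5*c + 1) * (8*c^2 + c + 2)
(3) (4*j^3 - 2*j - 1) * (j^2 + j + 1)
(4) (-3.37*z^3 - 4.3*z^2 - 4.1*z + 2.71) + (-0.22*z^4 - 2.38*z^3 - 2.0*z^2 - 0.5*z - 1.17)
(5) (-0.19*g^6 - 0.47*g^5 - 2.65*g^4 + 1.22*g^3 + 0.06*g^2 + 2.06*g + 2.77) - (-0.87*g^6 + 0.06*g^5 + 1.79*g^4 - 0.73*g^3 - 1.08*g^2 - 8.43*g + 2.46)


(1) = 9*w^4 - 12*w^3 - 2*w^2 - 5*w
(2) = -56*c^4 + 33*c^3 - c^2 + 11*c + 2
(3) = 4*j^5 + 4*j^4 + 2*j^3 - 3*j^2 - 3*j - 1
(4) = -0.22*z^4 - 5.75*z^3 - 6.3*z^2 - 4.6*z + 1.54
(5) = 0.68*g^6 - 0.53*g^5 - 4.44*g^4 + 1.95*g^3 + 1.14*g^2 + 10.49*g + 0.31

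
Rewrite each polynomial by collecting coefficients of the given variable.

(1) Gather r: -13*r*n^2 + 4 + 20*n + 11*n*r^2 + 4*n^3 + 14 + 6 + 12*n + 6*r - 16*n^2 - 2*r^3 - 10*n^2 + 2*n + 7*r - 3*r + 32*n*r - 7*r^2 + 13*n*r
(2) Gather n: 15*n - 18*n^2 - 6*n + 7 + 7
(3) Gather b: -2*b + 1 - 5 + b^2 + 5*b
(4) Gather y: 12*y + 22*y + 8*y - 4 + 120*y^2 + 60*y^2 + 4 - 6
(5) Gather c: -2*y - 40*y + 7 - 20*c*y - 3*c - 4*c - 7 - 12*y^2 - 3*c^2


(1) = 4*n^3 - 26*n^2 + 34*n - 2*r^3 + r^2*(11*n - 7) + r*(-13*n^2 + 45*n + 10) + 24
(2) = -18*n^2 + 9*n + 14
(3) = b^2 + 3*b - 4
(4) = 180*y^2 + 42*y - 6
(5) = -3*c^2 + c*(-20*y - 7) - 12*y^2 - 42*y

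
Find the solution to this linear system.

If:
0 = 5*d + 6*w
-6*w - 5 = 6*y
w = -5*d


Then:
d = 0
w = 0
y = -5/6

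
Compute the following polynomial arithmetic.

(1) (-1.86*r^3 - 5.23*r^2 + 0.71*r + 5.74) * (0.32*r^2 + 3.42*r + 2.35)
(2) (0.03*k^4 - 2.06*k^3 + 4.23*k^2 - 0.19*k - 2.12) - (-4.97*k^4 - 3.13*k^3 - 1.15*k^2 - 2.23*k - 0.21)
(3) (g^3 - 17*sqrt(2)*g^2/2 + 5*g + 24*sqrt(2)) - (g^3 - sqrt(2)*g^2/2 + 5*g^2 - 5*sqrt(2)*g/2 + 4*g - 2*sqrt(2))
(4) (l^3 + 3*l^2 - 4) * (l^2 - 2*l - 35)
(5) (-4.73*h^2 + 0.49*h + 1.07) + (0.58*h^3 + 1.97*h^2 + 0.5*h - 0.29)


(1) = -0.5952*r^5 - 8.0348*r^4 - 22.0304*r^3 - 8.0255*r^2 + 21.2993*r + 13.489
(2) = 5.0*k^4 + 1.07*k^3 + 5.38*k^2 + 2.04*k - 1.91
(3) = -8*sqrt(2)*g^2 - 5*g^2 + g + 5*sqrt(2)*g/2 + 26*sqrt(2)
(4) = l^5 + l^4 - 41*l^3 - 109*l^2 + 8*l + 140
(5) = 0.58*h^3 - 2.76*h^2 + 0.99*h + 0.78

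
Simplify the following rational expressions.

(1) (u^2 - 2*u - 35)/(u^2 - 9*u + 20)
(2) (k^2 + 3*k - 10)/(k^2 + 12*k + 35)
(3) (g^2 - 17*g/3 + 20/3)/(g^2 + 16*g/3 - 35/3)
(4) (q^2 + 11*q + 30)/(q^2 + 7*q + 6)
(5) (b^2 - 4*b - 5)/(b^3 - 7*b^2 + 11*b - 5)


(1) = (u^2 - 2*u - 35)/(u^2 - 9*u + 20)
(2) = (k - 2)/(k + 7)
(3) = (g - 4)/(g + 7)
(4) = (q + 5)/(q + 1)
(5) = (b + 1)/(b^2 - 2*b + 1)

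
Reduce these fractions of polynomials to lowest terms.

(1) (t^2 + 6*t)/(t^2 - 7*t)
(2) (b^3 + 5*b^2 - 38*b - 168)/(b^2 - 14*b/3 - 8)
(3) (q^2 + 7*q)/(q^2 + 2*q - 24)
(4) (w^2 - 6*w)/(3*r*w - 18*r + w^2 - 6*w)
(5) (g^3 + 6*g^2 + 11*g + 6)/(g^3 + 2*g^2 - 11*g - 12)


(1) = (t + 6)/(t - 7)
(2) = (3*b^2 + 33*b + 84)/(3*b + 4)
(3) = (q^2 + 7*q)/(q^2 + 2*q - 24)
(4) = w/(3*r + w)
(5) = (g^2 + 5*g + 6)/(g^2 + g - 12)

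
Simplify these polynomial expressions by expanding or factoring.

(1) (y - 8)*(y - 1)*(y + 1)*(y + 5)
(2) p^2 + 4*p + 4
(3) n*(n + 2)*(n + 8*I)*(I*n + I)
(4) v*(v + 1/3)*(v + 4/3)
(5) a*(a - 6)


(1) = y^4 - 3*y^3 - 41*y^2 + 3*y + 40
(2) = (p + 2)^2
(3) = I*n^4 - 8*n^3 + 3*I*n^3 - 24*n^2 + 2*I*n^2 - 16*n
(4) = v^3 + 5*v^2/3 + 4*v/9
(5) = a^2 - 6*a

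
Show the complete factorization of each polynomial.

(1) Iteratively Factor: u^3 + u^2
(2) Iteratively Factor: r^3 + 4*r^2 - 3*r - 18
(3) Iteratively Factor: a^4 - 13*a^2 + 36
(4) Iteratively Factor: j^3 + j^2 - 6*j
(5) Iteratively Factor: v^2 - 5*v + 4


(1) = (u)*(u^2 + u) = u^2*(u + 1)
(2) = (r + 3)*(r^2 + r - 6) = (r - 2)*(r + 3)*(r + 3)
(3) = (a - 2)*(a^3 + 2*a^2 - 9*a - 18) = (a - 2)*(a + 2)*(a^2 - 9) = (a - 2)*(a + 2)*(a + 3)*(a - 3)
(4) = (j)*(j^2 + j - 6) = j*(j - 2)*(j + 3)
(5) = (v - 1)*(v - 4)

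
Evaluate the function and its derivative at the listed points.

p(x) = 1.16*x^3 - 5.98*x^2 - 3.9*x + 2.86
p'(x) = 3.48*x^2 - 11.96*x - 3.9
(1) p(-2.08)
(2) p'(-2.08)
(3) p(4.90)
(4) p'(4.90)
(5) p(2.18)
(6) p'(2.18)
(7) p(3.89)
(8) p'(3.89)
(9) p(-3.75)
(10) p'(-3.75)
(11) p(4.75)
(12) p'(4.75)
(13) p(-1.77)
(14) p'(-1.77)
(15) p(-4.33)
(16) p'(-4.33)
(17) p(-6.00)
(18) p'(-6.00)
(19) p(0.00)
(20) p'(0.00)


(1) = -25.34
(2) = 36.03
(3) = -23.36
(4) = 21.05
(5) = -22.04
(6) = -13.43
(7) = -34.52
(8) = 2.24
(9) = -127.78
(10) = 89.89
(11) = -26.27
(12) = 17.81
(13) = -15.40
(14) = 28.17
(15) = -186.54
(16) = 113.13
(17) = -439.58
(18) = 193.14
(19) = 2.86
(20) = -3.90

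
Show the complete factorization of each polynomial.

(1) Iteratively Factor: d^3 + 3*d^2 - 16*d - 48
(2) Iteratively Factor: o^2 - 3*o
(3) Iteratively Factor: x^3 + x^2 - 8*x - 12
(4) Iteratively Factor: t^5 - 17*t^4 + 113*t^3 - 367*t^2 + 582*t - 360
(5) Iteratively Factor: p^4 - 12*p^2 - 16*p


(1) = (d - 4)*(d^2 + 7*d + 12) = (d - 4)*(d + 4)*(d + 3)
(2) = (o - 3)*(o)
(3) = (x + 2)*(x^2 - x - 6) = (x - 3)*(x + 2)*(x + 2)
(4) = (t - 2)*(t^4 - 15*t^3 + 83*t^2 - 201*t + 180) = (t - 5)*(t - 2)*(t^3 - 10*t^2 + 33*t - 36) = (t - 5)*(t - 3)*(t - 2)*(t^2 - 7*t + 12) = (t - 5)*(t - 3)^2*(t - 2)*(t - 4)
(5) = (p - 4)*(p^3 + 4*p^2 + 4*p) = (p - 4)*(p + 2)*(p^2 + 2*p) = p*(p - 4)*(p + 2)*(p + 2)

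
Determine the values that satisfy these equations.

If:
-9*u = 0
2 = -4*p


Then:
p = -1/2
u = 0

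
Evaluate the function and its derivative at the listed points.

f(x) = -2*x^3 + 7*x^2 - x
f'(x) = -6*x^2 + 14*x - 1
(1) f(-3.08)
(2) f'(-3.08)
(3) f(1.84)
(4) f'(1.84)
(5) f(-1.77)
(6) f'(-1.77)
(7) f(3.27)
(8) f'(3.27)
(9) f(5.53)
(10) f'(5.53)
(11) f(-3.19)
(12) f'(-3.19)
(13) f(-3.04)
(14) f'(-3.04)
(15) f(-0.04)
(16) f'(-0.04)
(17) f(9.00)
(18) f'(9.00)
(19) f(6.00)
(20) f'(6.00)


(1) = 127.92
(2) = -101.04
(3) = 9.40
(4) = 4.45
(5) = 34.79
(6) = -44.58
(7) = 1.65
(8) = -19.38
(9) = -129.69
(10) = -107.07
(11) = 139.35
(12) = -106.72
(13) = 123.92
(14) = -99.01
(15) = 0.05
(16) = -1.57
(17) = -900.00
(18) = -361.00
(19) = -186.00
(20) = -133.00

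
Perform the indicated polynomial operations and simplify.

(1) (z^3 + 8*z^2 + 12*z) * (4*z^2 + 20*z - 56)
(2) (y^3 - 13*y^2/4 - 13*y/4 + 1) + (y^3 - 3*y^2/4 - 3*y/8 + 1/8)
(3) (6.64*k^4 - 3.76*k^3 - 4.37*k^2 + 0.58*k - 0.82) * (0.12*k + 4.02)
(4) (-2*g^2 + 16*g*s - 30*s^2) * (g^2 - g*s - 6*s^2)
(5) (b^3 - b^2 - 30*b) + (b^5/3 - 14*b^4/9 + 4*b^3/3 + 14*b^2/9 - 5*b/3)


(1) = 4*z^5 + 52*z^4 + 152*z^3 - 208*z^2 - 672*z
(2) = 2*y^3 - 4*y^2 - 29*y/8 + 9/8
(3) = 0.7968*k^5 + 26.2416*k^4 - 15.6396*k^3 - 17.4978*k^2 + 2.2332*k - 3.2964
(4) = -2*g^4 + 18*g^3*s - 34*g^2*s^2 - 66*g*s^3 + 180*s^4
(5) = b^5/3 - 14*b^4/9 + 7*b^3/3 + 5*b^2/9 - 95*b/3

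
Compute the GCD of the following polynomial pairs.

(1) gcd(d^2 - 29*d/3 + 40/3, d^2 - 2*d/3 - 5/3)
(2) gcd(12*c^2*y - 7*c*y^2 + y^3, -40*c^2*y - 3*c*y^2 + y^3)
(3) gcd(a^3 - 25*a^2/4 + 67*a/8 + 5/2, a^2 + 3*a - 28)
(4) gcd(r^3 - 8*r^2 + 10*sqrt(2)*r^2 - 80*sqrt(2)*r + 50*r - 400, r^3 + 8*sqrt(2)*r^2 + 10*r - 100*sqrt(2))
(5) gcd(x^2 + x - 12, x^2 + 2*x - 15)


(1) = d - 5/3
(2) = y
(3) = gcd((a - 4)*(a - 5/2)*(a + 1/4), (a - 4)*(a + 7)) = a - 4
(4) = gcd((r - 8)*(r + 5*sqrt(2))^2, (r - 2*sqrt(2))*(r + 5*sqrt(2))^2) = r^2 + 10*sqrt(2)*r + 50
(5) = gcd((x - 3)*(x + 4), (x - 3)*(x + 5)) = x - 3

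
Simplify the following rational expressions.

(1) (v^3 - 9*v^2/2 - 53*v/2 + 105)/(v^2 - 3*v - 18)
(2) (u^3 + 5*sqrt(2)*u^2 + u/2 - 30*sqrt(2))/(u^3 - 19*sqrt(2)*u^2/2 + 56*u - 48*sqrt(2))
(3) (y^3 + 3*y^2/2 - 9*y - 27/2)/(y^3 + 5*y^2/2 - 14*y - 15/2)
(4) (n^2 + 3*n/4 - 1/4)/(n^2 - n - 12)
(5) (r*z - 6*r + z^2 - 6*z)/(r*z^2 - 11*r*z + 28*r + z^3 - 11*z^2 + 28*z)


(1) = (2*v^2 + 3*v - 35)/(2*v + 6)
(2) = (4*u^2 + 26*sqrt(2)*u + 80)/(4*u^2 - 32*sqrt(2)*u + 128)
(3) = (2*y^2 + 9*y + 9)/(2*y^2 + 11*y + 5)
(4) = (4*n^2 + 3*n - 1)/(4*n^2 - 4*n - 48)
(5) = (z - 6)/(z^2 - 11*z + 28)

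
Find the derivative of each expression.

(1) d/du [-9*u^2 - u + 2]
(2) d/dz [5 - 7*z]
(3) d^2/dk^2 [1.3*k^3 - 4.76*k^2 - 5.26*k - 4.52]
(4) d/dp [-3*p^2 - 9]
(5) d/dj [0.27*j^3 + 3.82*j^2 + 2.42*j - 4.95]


(1) = -18*u - 1
(2) = -7
(3) = 7.8*k - 9.52
(4) = -6*p
(5) = 0.81*j^2 + 7.64*j + 2.42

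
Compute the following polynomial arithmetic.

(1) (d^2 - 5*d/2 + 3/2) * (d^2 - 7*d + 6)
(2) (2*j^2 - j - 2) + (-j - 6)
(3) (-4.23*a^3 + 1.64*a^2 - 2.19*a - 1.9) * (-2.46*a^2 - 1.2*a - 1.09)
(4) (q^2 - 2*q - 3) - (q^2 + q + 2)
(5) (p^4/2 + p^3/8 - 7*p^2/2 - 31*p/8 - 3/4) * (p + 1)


(1) = d^4 - 19*d^3/2 + 25*d^2 - 51*d/2 + 9
(2) = 2*j^2 - 2*j - 8
(3) = 10.4058*a^5 + 1.0416*a^4 + 8.0301*a^3 + 5.5144*a^2 + 4.6671*a + 2.071
(4) = -3*q - 5
(5) = p^5/2 + 5*p^4/8 - 27*p^3/8 - 59*p^2/8 - 37*p/8 - 3/4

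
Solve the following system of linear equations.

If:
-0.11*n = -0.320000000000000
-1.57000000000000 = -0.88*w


Then:
n = 2.91
w = 1.78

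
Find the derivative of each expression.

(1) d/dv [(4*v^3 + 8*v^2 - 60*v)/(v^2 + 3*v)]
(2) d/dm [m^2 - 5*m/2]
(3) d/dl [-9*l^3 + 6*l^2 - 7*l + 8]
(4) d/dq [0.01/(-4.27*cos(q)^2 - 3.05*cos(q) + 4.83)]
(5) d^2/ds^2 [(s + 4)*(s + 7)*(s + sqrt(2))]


(1) = 4*(v^2 + 6*v + 21)/(v^2 + 6*v + 9)
(2) = 2*m - 5/2
(3) = -27*l^2 + 12*l - 7
(4) = -(0.0854*cos(q) + 0.0305)*sin(q)/(4.27*cos(q)^2 + 3.05*cos(q) - 4.83)^2
(5) = 6*s + 2*sqrt(2) + 22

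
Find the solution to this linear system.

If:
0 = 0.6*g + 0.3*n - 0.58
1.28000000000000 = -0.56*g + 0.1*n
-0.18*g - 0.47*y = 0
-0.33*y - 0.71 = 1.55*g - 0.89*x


Then:
g = -1.43
n = 4.79
x = -1.49
y = 0.55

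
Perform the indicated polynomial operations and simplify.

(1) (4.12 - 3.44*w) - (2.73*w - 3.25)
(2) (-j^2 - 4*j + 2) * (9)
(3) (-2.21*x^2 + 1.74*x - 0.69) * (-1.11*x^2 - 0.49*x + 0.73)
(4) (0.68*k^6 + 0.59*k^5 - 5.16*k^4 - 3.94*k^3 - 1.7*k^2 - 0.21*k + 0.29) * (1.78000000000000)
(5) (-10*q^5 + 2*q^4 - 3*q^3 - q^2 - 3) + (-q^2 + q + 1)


(1) = 7.37 - 6.17*w
(2) = -9*j^2 - 36*j + 18
(3) = 2.4531*x^4 - 0.8485*x^3 - 1.7*x^2 + 1.6083*x - 0.5037
(4) = 1.2104*k^6 + 1.0502*k^5 - 9.1848*k^4 - 7.0132*k^3 - 3.026*k^2 - 0.3738*k + 0.5162
(5) = -10*q^5 + 2*q^4 - 3*q^3 - 2*q^2 + q - 2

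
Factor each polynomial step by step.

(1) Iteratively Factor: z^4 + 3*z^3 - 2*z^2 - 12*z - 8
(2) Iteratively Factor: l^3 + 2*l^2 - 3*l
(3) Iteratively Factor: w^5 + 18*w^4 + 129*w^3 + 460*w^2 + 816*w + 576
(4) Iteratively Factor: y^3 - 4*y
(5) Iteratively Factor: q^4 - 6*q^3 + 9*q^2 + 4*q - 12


(1) = (z + 2)*(z^3 + z^2 - 4*z - 4) = (z - 2)*(z + 2)*(z^2 + 3*z + 2) = (z - 2)*(z + 1)*(z + 2)*(z + 2)
(2) = (l - 1)*(l^2 + 3*l) = l*(l - 1)*(l + 3)
(3) = (w + 4)*(w^4 + 14*w^3 + 73*w^2 + 168*w + 144) = (w + 4)^2*(w^3 + 10*w^2 + 33*w + 36) = (w + 3)*(w + 4)^2*(w^2 + 7*w + 12) = (w + 3)*(w + 4)^3*(w + 3)
(4) = (y + 2)*(y^2 - 2*y) = (y - 2)*(y + 2)*(y)
(5) = (q - 3)*(q^3 - 3*q^2 + 4) = (q - 3)*(q + 1)*(q^2 - 4*q + 4) = (q - 3)*(q - 2)*(q + 1)*(q - 2)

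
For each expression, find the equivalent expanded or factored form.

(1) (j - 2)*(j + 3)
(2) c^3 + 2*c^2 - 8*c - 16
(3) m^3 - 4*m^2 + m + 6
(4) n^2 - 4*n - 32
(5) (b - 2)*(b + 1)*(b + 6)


(1) = j^2 + j - 6
(2) = (c + 2)*(c - 2*sqrt(2))*(c + 2*sqrt(2))
(3) = (m - 3)*(m - 2)*(m + 1)
(4) = (n - 8)*(n + 4)
(5) = b^3 + 5*b^2 - 8*b - 12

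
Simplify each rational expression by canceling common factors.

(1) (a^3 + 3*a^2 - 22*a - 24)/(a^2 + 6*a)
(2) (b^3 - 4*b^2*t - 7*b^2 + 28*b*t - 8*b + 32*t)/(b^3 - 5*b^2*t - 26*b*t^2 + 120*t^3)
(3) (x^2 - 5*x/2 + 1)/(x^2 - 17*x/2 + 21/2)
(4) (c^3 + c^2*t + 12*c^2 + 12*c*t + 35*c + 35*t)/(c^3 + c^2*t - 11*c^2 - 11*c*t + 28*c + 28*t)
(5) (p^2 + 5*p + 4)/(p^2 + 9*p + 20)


(1) = (a^2 - 3*a - 4)/a
(2) = (-b^2 + 7*b + 8)/(-b^2 + b*t + 30*t^2)
(3) = (2*x^2 - 5*x + 2)/(2*x^2 - 17*x + 21)
(4) = (c^2 + 12*c + 35)/(c^2 - 11*c + 28)
(5) = (p + 1)/(p + 5)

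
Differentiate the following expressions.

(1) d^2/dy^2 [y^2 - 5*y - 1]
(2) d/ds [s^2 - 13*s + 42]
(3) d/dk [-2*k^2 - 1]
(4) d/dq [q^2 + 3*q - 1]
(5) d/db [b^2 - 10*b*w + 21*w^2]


(1) = 2
(2) = 2*s - 13
(3) = -4*k
(4) = 2*q + 3
(5) = 2*b - 10*w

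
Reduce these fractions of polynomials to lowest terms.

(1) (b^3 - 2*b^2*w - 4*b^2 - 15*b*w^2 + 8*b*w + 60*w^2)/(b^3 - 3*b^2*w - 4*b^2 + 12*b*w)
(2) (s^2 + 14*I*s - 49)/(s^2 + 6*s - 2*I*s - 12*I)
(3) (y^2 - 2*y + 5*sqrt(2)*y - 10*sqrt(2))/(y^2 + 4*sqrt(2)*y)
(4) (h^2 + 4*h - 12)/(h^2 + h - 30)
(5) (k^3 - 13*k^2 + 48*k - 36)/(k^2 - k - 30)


(1) = (-b^2 + 2*b*w + 15*w^2)/(-b^2 + 3*b*w)
(2) = (s^2 + 14*I*s - 49)/(s^2 + s*(6 - 2*I) - 12*I)
(3) = (y^2 + y*(-2 + 5*sqrt(2)) - 10*sqrt(2))/(y^2 + 4*sqrt(2)*y)
(4) = (h - 2)/(h - 5)
(5) = (k^2 - 7*k + 6)/(k + 5)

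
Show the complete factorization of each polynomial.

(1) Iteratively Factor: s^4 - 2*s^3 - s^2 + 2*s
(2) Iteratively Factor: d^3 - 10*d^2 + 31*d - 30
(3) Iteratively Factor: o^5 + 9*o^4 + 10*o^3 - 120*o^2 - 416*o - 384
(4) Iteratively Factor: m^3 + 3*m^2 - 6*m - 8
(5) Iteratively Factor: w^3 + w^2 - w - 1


(1) = (s - 2)*(s^3 - s) = s*(s - 2)*(s^2 - 1) = s*(s - 2)*(s + 1)*(s - 1)
(2) = (d - 3)*(d^2 - 7*d + 10) = (d - 5)*(d - 3)*(d - 2)
(3) = (o + 4)*(o^4 + 5*o^3 - 10*o^2 - 80*o - 96) = (o - 4)*(o + 4)*(o^3 + 9*o^2 + 26*o + 24) = (o - 4)*(o + 2)*(o + 4)*(o^2 + 7*o + 12) = (o - 4)*(o + 2)*(o + 4)^2*(o + 3)
(4) = (m + 1)*(m^2 + 2*m - 8) = (m + 1)*(m + 4)*(m - 2)
(5) = (w - 1)*(w^2 + 2*w + 1) = (w - 1)*(w + 1)*(w + 1)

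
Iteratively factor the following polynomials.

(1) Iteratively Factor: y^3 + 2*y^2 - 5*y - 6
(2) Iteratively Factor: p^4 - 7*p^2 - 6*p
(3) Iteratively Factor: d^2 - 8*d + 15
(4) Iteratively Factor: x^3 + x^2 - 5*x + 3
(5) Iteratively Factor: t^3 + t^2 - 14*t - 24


(1) = (y + 3)*(y^2 - y - 2) = (y - 2)*(y + 3)*(y + 1)
(2) = (p - 3)*(p^3 + 3*p^2 + 2*p) = p*(p - 3)*(p^2 + 3*p + 2) = p*(p - 3)*(p + 2)*(p + 1)
(3) = (d - 5)*(d - 3)
(4) = (x + 3)*(x^2 - 2*x + 1) = (x - 1)*(x + 3)*(x - 1)
(5) = (t + 2)*(t^2 - t - 12) = (t - 4)*(t + 2)*(t + 3)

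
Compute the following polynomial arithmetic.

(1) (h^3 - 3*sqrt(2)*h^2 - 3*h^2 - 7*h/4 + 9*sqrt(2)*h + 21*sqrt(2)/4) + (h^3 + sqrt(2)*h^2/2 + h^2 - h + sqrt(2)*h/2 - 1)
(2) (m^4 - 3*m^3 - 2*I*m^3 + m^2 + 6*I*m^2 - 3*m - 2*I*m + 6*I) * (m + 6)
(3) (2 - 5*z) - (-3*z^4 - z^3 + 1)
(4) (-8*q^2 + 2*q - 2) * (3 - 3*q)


(1) = 2*h^3 - 5*sqrt(2)*h^2/2 - 2*h^2 - 11*h/4 + 19*sqrt(2)*h/2 - 1 + 21*sqrt(2)/4
(2) = m^5 + 3*m^4 - 2*I*m^4 - 17*m^3 - 6*I*m^3 + 3*m^2 + 34*I*m^2 - 18*m - 6*I*m + 36*I
(3) = 3*z^4 + z^3 - 5*z + 1
(4) = 24*q^3 - 30*q^2 + 12*q - 6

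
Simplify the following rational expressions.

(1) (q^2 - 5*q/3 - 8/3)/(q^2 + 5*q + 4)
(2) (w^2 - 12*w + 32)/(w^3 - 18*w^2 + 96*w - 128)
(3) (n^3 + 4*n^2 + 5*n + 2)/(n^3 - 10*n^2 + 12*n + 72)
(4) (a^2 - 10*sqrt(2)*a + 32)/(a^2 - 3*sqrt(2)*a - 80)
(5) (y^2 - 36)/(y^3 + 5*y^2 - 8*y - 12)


(1) = (3*q - 8)/(3*q + 12)
(2) = (w - 4)/(w^2 - 10*w + 16)
(3) = (n^2 + 2*n + 1)/(n^2 - 12*n + 36)
(4) = (a - 2*sqrt(2))/(a + 5*sqrt(2))
(5) = (y - 6)/(y^2 - y - 2)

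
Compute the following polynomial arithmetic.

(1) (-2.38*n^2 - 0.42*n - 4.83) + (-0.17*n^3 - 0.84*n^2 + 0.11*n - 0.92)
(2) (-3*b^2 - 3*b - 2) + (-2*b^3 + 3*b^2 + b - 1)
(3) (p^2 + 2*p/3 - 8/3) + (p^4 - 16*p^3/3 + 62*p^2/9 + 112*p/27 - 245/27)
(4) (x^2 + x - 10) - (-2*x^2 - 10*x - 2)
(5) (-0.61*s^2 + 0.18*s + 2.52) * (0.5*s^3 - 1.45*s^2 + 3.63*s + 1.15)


(1) = -0.17*n^3 - 3.22*n^2 - 0.31*n - 5.75
(2) = -2*b^3 - 2*b - 3
(3) = p^4 - 16*p^3/3 + 71*p^2/9 + 130*p/27 - 317/27
(4) = 3*x^2 + 11*x - 8
(5) = -0.305*s^5 + 0.9745*s^4 - 1.2153*s^3 - 3.7021*s^2 + 9.3546*s + 2.898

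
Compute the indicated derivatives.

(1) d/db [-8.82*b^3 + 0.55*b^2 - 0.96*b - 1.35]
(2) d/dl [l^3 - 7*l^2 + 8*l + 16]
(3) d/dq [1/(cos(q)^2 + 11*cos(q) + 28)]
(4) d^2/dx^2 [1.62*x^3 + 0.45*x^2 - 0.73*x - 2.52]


(1) = -26.46*b^2 + 1.1*b - 0.96
(2) = 3*l^2 - 14*l + 8
(3) = (2*cos(q) + 11)*sin(q)/(cos(q)^2 + 11*cos(q) + 28)^2
(4) = 9.72*x + 0.9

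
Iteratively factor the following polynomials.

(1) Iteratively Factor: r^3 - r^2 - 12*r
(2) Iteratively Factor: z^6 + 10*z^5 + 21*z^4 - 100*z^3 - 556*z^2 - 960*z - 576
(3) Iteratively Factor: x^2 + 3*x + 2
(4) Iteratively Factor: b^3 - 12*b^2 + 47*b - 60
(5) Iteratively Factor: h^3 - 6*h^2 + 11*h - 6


(1) = (r + 3)*(r^2 - 4*r) = (r - 4)*(r + 3)*(r)
(2) = (z + 2)*(z^5 + 8*z^4 + 5*z^3 - 110*z^2 - 336*z - 288) = (z + 2)^2*(z^4 + 6*z^3 - 7*z^2 - 96*z - 144) = (z + 2)^2*(z + 3)*(z^3 + 3*z^2 - 16*z - 48) = (z + 2)^2*(z + 3)*(z + 4)*(z^2 - z - 12) = (z - 4)*(z + 2)^2*(z + 3)*(z + 4)*(z + 3)
(3) = (x + 1)*(x + 2)
(4) = (b - 4)*(b^2 - 8*b + 15) = (b - 5)*(b - 4)*(b - 3)
(5) = (h - 1)*(h^2 - 5*h + 6) = (h - 2)*(h - 1)*(h - 3)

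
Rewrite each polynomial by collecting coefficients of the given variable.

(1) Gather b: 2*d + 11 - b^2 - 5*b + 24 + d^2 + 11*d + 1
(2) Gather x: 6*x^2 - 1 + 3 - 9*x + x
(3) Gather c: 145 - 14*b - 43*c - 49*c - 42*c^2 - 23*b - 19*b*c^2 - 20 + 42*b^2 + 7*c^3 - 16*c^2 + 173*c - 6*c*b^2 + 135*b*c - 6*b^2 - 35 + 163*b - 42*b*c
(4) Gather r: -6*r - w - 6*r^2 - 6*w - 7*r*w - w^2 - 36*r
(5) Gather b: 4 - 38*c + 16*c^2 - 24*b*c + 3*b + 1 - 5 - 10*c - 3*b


(1) = -b^2 - 5*b + d^2 + 13*d + 36
(2) = 6*x^2 - 8*x + 2
(3) = 36*b^2 + 126*b + 7*c^3 + c^2*(-19*b - 58) + c*(-6*b^2 + 93*b + 81) + 90
(4) = -6*r^2 + r*(-7*w - 42) - w^2 - 7*w
(5) = -24*b*c + 16*c^2 - 48*c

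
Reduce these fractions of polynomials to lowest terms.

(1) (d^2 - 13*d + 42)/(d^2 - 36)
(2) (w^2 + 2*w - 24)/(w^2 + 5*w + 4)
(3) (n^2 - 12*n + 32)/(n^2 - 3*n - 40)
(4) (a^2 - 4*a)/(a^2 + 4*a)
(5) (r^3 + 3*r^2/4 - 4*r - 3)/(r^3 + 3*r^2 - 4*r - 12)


(1) = (d - 7)/(d + 6)
(2) = (w^2 + 2*w - 24)/(w^2 + 5*w + 4)
(3) = (n - 4)/(n + 5)
(4) = (a - 4)/(a + 4)
(5) = (4*r + 3)/(4*r + 12)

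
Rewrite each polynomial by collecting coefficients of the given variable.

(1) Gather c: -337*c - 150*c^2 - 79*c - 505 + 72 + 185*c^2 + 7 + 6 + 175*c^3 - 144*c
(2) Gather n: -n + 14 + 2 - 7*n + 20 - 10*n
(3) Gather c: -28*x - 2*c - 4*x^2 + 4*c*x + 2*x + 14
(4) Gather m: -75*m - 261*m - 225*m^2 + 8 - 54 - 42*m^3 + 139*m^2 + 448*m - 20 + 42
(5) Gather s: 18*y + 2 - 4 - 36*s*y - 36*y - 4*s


(1) = 175*c^3 + 35*c^2 - 560*c - 420
(2) = 36 - 18*n
(3) = c*(4*x - 2) - 4*x^2 - 26*x + 14
(4) = -42*m^3 - 86*m^2 + 112*m - 24
(5) = s*(-36*y - 4) - 18*y - 2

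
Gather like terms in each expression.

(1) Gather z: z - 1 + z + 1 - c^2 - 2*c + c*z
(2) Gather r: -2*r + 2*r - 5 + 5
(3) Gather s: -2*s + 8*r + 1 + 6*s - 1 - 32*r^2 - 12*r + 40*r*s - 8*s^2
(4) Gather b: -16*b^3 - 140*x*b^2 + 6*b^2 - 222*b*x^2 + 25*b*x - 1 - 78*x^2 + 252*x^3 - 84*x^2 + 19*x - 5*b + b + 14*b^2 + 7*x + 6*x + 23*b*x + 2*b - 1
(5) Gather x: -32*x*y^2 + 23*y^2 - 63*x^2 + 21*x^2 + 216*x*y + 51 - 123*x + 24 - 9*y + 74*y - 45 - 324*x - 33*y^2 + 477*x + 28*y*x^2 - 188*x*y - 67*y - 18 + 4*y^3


(1) = -c^2 - 2*c + z*(c + 2)
(2) = 0
(3) = -32*r^2 - 4*r - 8*s^2 + s*(40*r + 4)
(4) = -16*b^3 + b^2*(20 - 140*x) + b*(-222*x^2 + 48*x - 2) + 252*x^3 - 162*x^2 + 32*x - 2
(5) = x^2*(28*y - 42) + x*(-32*y^2 + 28*y + 30) + 4*y^3 - 10*y^2 - 2*y + 12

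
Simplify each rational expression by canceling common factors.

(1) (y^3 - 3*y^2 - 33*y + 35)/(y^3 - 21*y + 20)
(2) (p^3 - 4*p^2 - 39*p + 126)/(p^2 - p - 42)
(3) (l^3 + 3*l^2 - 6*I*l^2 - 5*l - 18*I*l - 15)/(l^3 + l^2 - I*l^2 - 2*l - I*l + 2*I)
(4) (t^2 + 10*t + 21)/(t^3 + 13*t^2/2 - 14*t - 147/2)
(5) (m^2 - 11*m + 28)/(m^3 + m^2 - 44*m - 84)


(1) = (y - 7)/(y - 4)
(2) = p - 3
(3) = (l^2 + l*(3 - 5*I) - 15*I)/(l^2 + l - 2)
(4) = 2/(2*t - 7)
(5) = (m - 4)/(m^2 + 8*m + 12)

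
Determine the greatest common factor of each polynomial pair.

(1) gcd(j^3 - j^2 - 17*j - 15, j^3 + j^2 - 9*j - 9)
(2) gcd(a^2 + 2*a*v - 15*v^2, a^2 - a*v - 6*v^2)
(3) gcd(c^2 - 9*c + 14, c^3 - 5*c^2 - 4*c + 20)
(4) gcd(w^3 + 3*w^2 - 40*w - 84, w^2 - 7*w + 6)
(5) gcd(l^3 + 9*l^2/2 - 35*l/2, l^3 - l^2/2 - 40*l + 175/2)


(1) = j^2 + 4*j + 3
(2) = gcd((a - 3*v)*(a + 5*v), (a - 3*v)*(a + 2*v)) = -a + 3*v
(3) = gcd((c - 7)*(c - 2), (c - 5)*(c - 2)*(c + 2)) = c - 2
(4) = w - 6
(5) = l^2 + 9*l/2 - 35/2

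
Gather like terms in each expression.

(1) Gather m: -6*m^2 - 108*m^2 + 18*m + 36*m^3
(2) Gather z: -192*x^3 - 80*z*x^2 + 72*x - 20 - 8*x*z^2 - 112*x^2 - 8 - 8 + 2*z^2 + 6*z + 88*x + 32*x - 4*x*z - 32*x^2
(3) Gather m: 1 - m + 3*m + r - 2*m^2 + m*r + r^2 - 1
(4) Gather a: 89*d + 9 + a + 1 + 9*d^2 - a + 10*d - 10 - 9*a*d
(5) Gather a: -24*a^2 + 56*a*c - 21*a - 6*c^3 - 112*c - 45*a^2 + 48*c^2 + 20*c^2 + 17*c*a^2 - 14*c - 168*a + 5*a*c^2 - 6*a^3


(1) = 36*m^3 - 114*m^2 + 18*m
(2) = -192*x^3 - 144*x^2 + 192*x + z^2*(2 - 8*x) + z*(-80*x^2 - 4*x + 6) - 36
(3) = -2*m^2 + m*(r + 2) + r^2 + r
(4) = -9*a*d + 9*d^2 + 99*d
(5) = -6*a^3 + a^2*(17*c - 69) + a*(5*c^2 + 56*c - 189) - 6*c^3 + 68*c^2 - 126*c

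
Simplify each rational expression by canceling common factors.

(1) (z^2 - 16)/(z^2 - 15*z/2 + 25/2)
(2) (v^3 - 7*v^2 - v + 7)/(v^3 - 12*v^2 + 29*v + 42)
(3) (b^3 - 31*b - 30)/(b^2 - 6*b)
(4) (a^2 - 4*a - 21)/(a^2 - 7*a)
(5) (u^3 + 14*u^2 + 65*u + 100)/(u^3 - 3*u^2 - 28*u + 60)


(1) = (2*z^2 - 32)/(2*z^2 - 15*z + 25)
(2) = (v - 1)/(v - 6)
(3) = (b^2 + 6*b + 5)/b
(4) = (a + 3)/a
(5) = (u^2 + 9*u + 20)/(u^2 - 8*u + 12)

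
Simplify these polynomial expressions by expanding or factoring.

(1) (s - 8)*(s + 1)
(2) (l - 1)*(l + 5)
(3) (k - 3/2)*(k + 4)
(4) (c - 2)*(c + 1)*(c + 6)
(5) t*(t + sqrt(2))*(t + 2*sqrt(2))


(1) = s^2 - 7*s - 8
(2) = l^2 + 4*l - 5
(3) = k^2 + 5*k/2 - 6
(4) = c^3 + 5*c^2 - 8*c - 12
(5) = t^3 + 3*sqrt(2)*t^2 + 4*t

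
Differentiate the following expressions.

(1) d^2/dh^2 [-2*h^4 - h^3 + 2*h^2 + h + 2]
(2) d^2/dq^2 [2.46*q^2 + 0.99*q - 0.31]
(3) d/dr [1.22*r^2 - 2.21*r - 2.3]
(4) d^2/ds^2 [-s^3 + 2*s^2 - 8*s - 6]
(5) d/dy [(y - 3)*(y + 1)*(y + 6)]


(1) = -24*h^2 - 6*h + 4
(2) = 4.92000000000000
(3) = 2.44*r - 2.21
(4) = 4 - 6*s
(5) = 3*y^2 + 8*y - 15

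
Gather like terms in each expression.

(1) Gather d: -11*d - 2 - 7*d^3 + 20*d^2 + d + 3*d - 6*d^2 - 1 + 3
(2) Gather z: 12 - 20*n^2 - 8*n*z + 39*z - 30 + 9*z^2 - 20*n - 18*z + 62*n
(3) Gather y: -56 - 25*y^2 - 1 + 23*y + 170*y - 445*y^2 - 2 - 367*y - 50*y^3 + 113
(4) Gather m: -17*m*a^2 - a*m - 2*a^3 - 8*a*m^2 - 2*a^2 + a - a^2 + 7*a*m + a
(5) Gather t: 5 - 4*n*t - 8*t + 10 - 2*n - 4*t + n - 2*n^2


(1) = -7*d^3 + 14*d^2 - 7*d
(2) = -20*n^2 + 42*n + 9*z^2 + z*(21 - 8*n) - 18
(3) = -50*y^3 - 470*y^2 - 174*y + 54
(4) = -2*a^3 - 3*a^2 - 8*a*m^2 + 2*a + m*(-17*a^2 + 6*a)
(5) = -2*n^2 - n + t*(-4*n - 12) + 15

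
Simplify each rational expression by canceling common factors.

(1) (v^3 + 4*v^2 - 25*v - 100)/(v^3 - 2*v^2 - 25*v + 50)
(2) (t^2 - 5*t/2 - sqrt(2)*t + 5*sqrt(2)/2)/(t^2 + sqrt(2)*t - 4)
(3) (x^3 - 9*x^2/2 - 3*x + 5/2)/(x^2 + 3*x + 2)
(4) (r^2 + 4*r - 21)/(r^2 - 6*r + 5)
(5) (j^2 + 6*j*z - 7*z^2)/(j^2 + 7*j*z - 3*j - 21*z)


(1) = (v + 4)/(v - 2)
(2) = (2*t - 5)/(2*t + 4*sqrt(2))
(3) = (2*x^2 - 11*x + 5)/(2*x + 4)
(4) = (r^2 + 4*r - 21)/(r^2 - 6*r + 5)
(5) = (j - z)/(j - 3)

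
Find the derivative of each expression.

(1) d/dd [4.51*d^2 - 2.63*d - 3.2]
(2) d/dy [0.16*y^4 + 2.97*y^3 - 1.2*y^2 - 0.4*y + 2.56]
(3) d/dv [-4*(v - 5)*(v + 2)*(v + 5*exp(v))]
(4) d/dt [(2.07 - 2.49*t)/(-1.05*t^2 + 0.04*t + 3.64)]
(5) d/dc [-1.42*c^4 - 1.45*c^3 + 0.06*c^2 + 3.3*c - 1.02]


(1) = 9.02*d - 2.63
(2) = 0.64*y^3 + 8.91*y^2 - 2.4*y - 0.4
(3) = -20*v^2*exp(v) - 12*v^2 + 20*v*exp(v) + 24*v + 260*exp(v) + 40
(4) = (-2.6145*t^2 + 4.347*t - 9.1464)/(1.1025*t^4 - 0.084*t^3 - 7.6424*t^2 + 0.2912*t + 13.2496)
(5) = -5.68*c^3 - 4.35*c^2 + 0.12*c + 3.3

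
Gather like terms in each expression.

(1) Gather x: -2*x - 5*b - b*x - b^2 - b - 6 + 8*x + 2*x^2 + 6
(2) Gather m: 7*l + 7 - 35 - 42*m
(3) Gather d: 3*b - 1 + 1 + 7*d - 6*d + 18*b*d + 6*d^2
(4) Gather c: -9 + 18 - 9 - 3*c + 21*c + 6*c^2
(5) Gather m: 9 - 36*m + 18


(1) = -b^2 - 6*b + 2*x^2 + x*(6 - b)
(2) = 7*l - 42*m - 28
(3) = 3*b + 6*d^2 + d*(18*b + 1)
(4) = 6*c^2 + 18*c
(5) = 27 - 36*m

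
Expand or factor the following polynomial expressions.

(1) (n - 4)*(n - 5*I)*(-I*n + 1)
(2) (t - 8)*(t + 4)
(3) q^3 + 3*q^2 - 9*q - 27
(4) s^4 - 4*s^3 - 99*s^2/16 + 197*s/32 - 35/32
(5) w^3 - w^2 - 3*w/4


(1) = -I*n^3 - 4*n^2 + 4*I*n^2 + 16*n - 5*I*n + 20*I
(2) = t^2 - 4*t - 32
(3) = (q - 3)*(q + 3)^2
(4) = (s - 5)*(s - 1/2)*(s - 1/4)*(s + 7/4)
(5) = w*(w - 3/2)*(w + 1/2)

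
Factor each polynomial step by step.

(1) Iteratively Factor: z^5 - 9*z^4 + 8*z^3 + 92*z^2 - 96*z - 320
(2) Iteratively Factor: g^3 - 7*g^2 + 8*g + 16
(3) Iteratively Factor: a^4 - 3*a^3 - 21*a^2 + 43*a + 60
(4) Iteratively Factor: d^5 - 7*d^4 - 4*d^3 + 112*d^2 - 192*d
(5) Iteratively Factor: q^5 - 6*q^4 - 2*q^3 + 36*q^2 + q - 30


(1) = (z - 4)*(z^4 - 5*z^3 - 12*z^2 + 44*z + 80) = (z - 5)*(z - 4)*(z^3 - 12*z - 16) = (z - 5)*(z - 4)*(z + 2)*(z^2 - 2*z - 8) = (z - 5)*(z - 4)^2*(z + 2)*(z + 2)
(2) = (g - 4)*(g^2 - 3*g - 4) = (g - 4)^2*(g + 1)
(3) = (a - 5)*(a^3 + 2*a^2 - 11*a - 12) = (a - 5)*(a - 3)*(a^2 + 5*a + 4) = (a - 5)*(a - 3)*(a + 4)*(a + 1)
(4) = (d - 4)*(d^4 - 3*d^3 - 16*d^2 + 48*d) = (d - 4)^2*(d^3 + d^2 - 12*d) = d*(d - 4)^2*(d^2 + d - 12) = d*(d - 4)^2*(d - 3)*(d + 4)
(5) = (q - 5)*(q^4 - q^3 - 7*q^2 + q + 6) = (q - 5)*(q + 1)*(q^3 - 2*q^2 - 5*q + 6) = (q - 5)*(q - 1)*(q + 1)*(q^2 - q - 6) = (q - 5)*(q - 3)*(q - 1)*(q + 1)*(q + 2)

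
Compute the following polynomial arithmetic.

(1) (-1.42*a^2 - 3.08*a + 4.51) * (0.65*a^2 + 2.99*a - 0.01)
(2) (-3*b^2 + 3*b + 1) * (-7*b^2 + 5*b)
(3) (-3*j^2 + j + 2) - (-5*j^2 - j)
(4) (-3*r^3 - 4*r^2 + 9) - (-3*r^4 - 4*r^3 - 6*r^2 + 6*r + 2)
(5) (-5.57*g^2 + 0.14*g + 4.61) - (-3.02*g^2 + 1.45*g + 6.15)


(1) = -0.923*a^4 - 6.2478*a^3 - 6.2635*a^2 + 13.5157*a - 0.0451
(2) = 21*b^4 - 36*b^3 + 8*b^2 + 5*b
(3) = 2*j^2 + 2*j + 2
(4) = 3*r^4 + r^3 + 2*r^2 - 6*r + 7
(5) = -2.55*g^2 - 1.31*g - 1.54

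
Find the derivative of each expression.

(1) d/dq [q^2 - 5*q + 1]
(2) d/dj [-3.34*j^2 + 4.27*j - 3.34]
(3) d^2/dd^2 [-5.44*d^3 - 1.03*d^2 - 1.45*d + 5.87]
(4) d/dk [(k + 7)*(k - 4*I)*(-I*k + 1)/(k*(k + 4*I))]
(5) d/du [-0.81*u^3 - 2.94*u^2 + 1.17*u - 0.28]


(1) = 2*q - 5
(2) = 4.27 - 6.68*j
(3) = -32.64*d - 2.06
(4) = (-I*k^4 + 8*k^3 + k^2*(49 - 8*I) + 56*I*k - 112)/(k^2*(k^2 + 8*I*k - 16))
(5) = -2.43*u^2 - 5.88*u + 1.17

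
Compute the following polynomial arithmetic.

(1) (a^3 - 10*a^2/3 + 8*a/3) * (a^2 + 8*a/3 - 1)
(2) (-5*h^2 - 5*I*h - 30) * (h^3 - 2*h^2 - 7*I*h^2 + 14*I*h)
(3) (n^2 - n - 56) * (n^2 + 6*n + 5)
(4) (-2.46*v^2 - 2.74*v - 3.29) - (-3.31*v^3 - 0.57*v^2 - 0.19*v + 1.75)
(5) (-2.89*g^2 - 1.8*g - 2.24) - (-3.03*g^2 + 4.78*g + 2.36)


(1) = a^5 - 2*a^4/3 - 65*a^3/9 + 94*a^2/9 - 8*a/3
(2) = -5*h^5 + 10*h^4 + 30*I*h^4 - 65*h^3 - 60*I*h^3 + 130*h^2 + 210*I*h^2 - 420*I*h
(3) = n^4 + 5*n^3 - 57*n^2 - 341*n - 280
(4) = 3.31*v^3 - 1.89*v^2 - 2.55*v - 5.04
(5) = 0.14*g^2 - 6.58*g - 4.6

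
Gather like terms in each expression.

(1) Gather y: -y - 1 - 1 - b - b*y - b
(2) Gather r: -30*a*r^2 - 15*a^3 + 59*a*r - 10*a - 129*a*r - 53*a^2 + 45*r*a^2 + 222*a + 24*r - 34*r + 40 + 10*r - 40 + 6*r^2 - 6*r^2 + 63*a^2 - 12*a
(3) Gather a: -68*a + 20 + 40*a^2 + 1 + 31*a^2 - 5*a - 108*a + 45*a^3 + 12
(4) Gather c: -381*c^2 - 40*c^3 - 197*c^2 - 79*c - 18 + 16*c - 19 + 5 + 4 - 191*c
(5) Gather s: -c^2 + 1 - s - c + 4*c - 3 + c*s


(1) = -2*b + y*(-b - 1) - 2
(2) = -15*a^3 + 10*a^2 - 30*a*r^2 + 200*a + r*(45*a^2 - 70*a)
(3) = 45*a^3 + 71*a^2 - 181*a + 33
(4) = -40*c^3 - 578*c^2 - 254*c - 28
(5) = -c^2 + 3*c + s*(c - 1) - 2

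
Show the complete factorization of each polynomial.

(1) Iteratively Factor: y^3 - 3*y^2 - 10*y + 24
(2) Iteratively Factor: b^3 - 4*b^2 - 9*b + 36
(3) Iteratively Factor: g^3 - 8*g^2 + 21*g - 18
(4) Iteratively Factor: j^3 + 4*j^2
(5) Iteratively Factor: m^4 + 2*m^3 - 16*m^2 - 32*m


(1) = (y + 3)*(y^2 - 6*y + 8) = (y - 4)*(y + 3)*(y - 2)
(2) = (b - 3)*(b^2 - b - 12) = (b - 4)*(b - 3)*(b + 3)
(3) = (g - 3)*(g^2 - 5*g + 6) = (g - 3)*(g - 2)*(g - 3)
(4) = (j)*(j^2 + 4*j) = j*(j + 4)*(j)
(5) = (m + 2)*(m^3 - 16*m) = (m + 2)*(m + 4)*(m^2 - 4*m) = m*(m + 2)*(m + 4)*(m - 4)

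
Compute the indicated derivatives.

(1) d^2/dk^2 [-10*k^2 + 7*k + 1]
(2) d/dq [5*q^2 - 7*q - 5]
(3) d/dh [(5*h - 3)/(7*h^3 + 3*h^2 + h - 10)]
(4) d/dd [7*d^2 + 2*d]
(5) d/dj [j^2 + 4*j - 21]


(1) = -20
(2) = 10*q - 7
(3) = (35*h^3 + 15*h^2 + 5*h - (5*h - 3)*(21*h^2 + 6*h + 1) - 50)/(7*h^3 + 3*h^2 + h - 10)^2
(4) = 14*d + 2
(5) = 2*j + 4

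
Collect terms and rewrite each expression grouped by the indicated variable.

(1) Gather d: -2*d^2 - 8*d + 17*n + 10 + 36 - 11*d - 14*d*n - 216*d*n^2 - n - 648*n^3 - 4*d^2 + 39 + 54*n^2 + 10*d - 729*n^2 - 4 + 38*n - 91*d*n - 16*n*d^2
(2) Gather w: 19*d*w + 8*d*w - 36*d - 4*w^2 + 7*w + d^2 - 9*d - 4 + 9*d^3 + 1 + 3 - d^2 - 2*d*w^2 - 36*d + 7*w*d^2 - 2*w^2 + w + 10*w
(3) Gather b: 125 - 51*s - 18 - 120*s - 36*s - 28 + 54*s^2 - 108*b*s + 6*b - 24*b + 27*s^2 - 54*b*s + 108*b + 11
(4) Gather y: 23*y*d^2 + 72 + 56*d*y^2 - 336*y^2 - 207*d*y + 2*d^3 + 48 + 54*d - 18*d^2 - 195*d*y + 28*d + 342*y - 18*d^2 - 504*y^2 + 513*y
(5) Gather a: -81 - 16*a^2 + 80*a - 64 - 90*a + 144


(1) = d^2*(-16*n - 6) + d*(-216*n^2 - 105*n - 9) - 648*n^3 - 675*n^2 + 54*n + 81
(2) = 9*d^3 - 81*d + w^2*(-2*d - 6) + w*(7*d^2 + 27*d + 18)
(3) = b*(90 - 162*s) + 81*s^2 - 207*s + 90
(4) = 2*d^3 - 36*d^2 + 82*d + y^2*(56*d - 840) + y*(23*d^2 - 402*d + 855) + 120
(5) = -16*a^2 - 10*a - 1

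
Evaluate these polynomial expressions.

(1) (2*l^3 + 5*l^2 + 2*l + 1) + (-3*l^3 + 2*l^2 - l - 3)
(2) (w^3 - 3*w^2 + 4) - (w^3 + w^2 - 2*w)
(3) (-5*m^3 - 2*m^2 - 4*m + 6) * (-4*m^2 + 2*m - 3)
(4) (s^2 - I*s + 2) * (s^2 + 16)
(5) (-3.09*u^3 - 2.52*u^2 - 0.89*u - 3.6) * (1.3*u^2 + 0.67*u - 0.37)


(1) = -l^3 + 7*l^2 + l - 2
(2) = -4*w^2 + 2*w + 4
(3) = 20*m^5 - 2*m^4 + 27*m^3 - 26*m^2 + 24*m - 18
(4) = s^4 - I*s^3 + 18*s^2 - 16*I*s + 32
(5) = -4.017*u^5 - 5.3463*u^4 - 1.7021*u^3 - 4.3439*u^2 - 2.0827*u + 1.332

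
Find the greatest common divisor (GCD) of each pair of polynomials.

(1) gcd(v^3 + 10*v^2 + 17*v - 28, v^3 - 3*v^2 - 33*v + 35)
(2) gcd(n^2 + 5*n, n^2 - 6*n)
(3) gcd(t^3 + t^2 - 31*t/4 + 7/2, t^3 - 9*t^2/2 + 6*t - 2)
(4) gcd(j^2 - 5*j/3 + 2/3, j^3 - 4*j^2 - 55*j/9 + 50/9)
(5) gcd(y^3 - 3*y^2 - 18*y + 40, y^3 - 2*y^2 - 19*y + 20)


(1) = v - 1
(2) = n
(3) = t^2 - 5*t/2 + 1
(4) = gcd((j - 1)*(j - 2/3), (j - 5)*(j - 2/3)*(j + 5/3)) = j - 2/3
(5) = gcd((y - 5)*(y - 2)*(y + 4), (y - 5)*(y - 1)*(y + 4)) = y^2 - y - 20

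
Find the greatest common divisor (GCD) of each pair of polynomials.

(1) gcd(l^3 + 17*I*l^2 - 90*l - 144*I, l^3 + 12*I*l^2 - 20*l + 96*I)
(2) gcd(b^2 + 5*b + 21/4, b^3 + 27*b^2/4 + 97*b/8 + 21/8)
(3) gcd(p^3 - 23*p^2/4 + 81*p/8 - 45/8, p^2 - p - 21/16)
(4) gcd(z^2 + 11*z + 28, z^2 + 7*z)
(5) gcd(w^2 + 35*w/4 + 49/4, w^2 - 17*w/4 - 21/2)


(1) = l^2 + 14*I*l - 48
(2) = b + 7/2
(3) = 1
(4) = z + 7
(5) = w + 7/4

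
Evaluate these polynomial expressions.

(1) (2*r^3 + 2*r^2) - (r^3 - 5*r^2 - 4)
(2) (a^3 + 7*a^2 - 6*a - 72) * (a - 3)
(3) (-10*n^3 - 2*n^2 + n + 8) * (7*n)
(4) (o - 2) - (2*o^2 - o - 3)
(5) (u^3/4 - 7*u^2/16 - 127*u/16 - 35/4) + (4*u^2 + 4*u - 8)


(1) = r^3 + 7*r^2 + 4
(2) = a^4 + 4*a^3 - 27*a^2 - 54*a + 216
(3) = -70*n^4 - 14*n^3 + 7*n^2 + 56*n
(4) = -2*o^2 + 2*o + 1
(5) = u^3/4 + 57*u^2/16 - 63*u/16 - 67/4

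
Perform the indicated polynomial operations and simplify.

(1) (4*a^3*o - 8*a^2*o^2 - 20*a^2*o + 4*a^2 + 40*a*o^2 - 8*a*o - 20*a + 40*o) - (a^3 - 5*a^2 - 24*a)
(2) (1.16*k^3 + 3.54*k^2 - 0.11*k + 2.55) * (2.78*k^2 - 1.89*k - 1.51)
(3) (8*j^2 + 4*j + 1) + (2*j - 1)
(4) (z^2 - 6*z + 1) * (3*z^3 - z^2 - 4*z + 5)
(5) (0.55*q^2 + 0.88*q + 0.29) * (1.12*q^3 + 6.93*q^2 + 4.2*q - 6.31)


(1) = 4*a^3*o - a^3 - 8*a^2*o^2 - 20*a^2*o + 9*a^2 + 40*a*o^2 - 8*a*o + 4*a + 40*o
(2) = 3.2248*k^5 + 7.6488*k^4 - 8.748*k^3 + 1.9515*k^2 - 4.6534*k - 3.8505
(3) = 8*j^2 + 6*j
(4) = 3*z^5 - 19*z^4 + 5*z^3 + 28*z^2 - 34*z + 5
(5) = 0.616*q^5 + 4.7971*q^4 + 8.7332*q^3 + 2.2352*q^2 - 4.3348*q - 1.8299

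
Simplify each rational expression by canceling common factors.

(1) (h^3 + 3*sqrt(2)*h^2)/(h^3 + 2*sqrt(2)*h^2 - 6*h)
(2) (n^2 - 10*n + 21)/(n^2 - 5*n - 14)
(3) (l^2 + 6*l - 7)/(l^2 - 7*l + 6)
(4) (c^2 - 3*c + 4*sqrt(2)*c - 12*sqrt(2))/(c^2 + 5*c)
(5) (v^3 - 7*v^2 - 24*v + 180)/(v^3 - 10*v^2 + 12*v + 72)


(1) = h/(h - sqrt(2))
(2) = (n - 3)/(n + 2)
(3) = (l + 7)/(l - 6)
(4) = (c^2 + c*(-3 + 4*sqrt(2)) - 12*sqrt(2))/(c^2 + 5*c)
(5) = (v + 5)/(v + 2)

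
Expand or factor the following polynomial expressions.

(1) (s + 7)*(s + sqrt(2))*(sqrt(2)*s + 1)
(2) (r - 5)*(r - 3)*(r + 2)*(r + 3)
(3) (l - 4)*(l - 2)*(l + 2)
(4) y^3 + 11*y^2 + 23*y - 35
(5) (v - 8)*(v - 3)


(1) = sqrt(2)*s^3 + 3*s^2 + 7*sqrt(2)*s^2 + sqrt(2)*s + 21*s + 7*sqrt(2)
(2) = r^4 - 3*r^3 - 19*r^2 + 27*r + 90
(3) = l^3 - 4*l^2 - 4*l + 16
(4) = (y - 1)*(y + 5)*(y + 7)
(5) = v^2 - 11*v + 24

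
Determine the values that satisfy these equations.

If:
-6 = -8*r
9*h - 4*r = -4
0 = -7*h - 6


Then:
No Solution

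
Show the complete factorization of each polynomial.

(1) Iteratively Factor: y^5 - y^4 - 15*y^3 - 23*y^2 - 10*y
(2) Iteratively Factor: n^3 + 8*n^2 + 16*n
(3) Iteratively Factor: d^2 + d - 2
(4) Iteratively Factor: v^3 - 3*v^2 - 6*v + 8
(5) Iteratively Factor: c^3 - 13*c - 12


(1) = (y + 1)*(y^4 - 2*y^3 - 13*y^2 - 10*y) = y*(y + 1)*(y^3 - 2*y^2 - 13*y - 10) = y*(y - 5)*(y + 1)*(y^2 + 3*y + 2) = y*(y - 5)*(y + 1)*(y + 2)*(y + 1)
(2) = (n)*(n^2 + 8*n + 16) = n*(n + 4)*(n + 4)
(3) = (d + 2)*(d - 1)
(4) = (v - 4)*(v^2 + v - 2) = (v - 4)*(v - 1)*(v + 2)
(5) = (c + 1)*(c^2 - c - 12) = (c - 4)*(c + 1)*(c + 3)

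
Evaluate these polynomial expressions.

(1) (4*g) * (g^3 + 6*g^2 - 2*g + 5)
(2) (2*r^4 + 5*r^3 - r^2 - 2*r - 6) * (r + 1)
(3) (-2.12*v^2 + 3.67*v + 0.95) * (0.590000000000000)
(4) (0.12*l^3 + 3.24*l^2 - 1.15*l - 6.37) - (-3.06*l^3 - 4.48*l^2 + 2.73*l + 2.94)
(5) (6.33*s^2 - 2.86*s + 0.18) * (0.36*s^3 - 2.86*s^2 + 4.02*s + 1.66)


(1) = 4*g^4 + 24*g^3 - 8*g^2 + 20*g
(2) = 2*r^5 + 7*r^4 + 4*r^3 - 3*r^2 - 8*r - 6
(3) = -1.2508*v^2 + 2.1653*v + 0.5605
(4) = 3.18*l^3 + 7.72*l^2 - 3.88*l - 9.31
(5) = 2.2788*s^5 - 19.1334*s^4 + 33.691*s^3 - 1.5042*s^2 - 4.024*s + 0.2988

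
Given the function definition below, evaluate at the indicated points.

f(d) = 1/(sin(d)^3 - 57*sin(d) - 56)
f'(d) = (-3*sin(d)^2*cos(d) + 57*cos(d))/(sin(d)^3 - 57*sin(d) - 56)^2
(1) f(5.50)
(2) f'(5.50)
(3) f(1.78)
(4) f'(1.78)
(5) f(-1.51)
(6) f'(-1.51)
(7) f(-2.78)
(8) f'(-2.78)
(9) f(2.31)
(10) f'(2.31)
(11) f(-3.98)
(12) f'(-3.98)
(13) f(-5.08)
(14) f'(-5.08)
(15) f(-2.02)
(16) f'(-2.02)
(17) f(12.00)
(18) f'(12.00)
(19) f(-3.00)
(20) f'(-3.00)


(1) = -0.06
(2) = 0.15
(3) = -0.01
(4) = -0.00
(5) = -10.02
(6) = 329.64
(7) = -0.03
(8) = -0.04
(9) = -0.01
(10) = -0.00
(11) = -0.01
(12) = -0.00
(13) = -0.01
(14) = 0.00
(15) = -0.19
(16) = -0.82
(17) = -0.04
(18) = 0.07
(19) = -0.02
(20) = -0.02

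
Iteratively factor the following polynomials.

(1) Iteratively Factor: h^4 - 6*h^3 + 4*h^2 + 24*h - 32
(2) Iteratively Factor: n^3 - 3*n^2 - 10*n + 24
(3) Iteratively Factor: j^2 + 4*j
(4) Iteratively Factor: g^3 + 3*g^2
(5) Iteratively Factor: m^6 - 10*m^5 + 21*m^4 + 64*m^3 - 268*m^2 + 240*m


(1) = (h - 4)*(h^3 - 2*h^2 - 4*h + 8) = (h - 4)*(h - 2)*(h^2 - 4) = (h - 4)*(h - 2)^2*(h + 2)
(2) = (n - 4)*(n^2 + n - 6) = (n - 4)*(n + 3)*(n - 2)
(3) = (j)*(j + 4)
(4) = (g)*(g^2 + 3*g) = g^2*(g + 3)
(5) = (m - 4)*(m^5 - 6*m^4 - 3*m^3 + 52*m^2 - 60*m) = (m - 5)*(m - 4)*(m^4 - m^3 - 8*m^2 + 12*m) = (m - 5)*(m - 4)*(m - 2)*(m^3 + m^2 - 6*m) = (m - 5)*(m - 4)*(m - 2)^2*(m^2 + 3*m) = (m - 5)*(m - 4)*(m - 2)^2*(m + 3)*(m)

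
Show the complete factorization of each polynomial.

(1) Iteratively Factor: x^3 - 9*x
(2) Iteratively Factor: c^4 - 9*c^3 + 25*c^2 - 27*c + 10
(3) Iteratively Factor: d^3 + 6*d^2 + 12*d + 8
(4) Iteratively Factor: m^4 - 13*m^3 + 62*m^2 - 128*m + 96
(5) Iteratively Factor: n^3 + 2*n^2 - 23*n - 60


(1) = (x - 3)*(x^2 + 3*x) = x*(x - 3)*(x + 3)
(2) = (c - 1)*(c^3 - 8*c^2 + 17*c - 10) = (c - 5)*(c - 1)*(c^2 - 3*c + 2) = (c - 5)*(c - 2)*(c - 1)*(c - 1)
(3) = (d + 2)*(d^2 + 4*d + 4) = (d + 2)^2*(d + 2)
(4) = (m - 4)*(m^3 - 9*m^2 + 26*m - 24) = (m - 4)^2*(m^2 - 5*m + 6) = (m - 4)^2*(m - 3)*(m - 2)
(5) = (n + 4)*(n^2 - 2*n - 15) = (n - 5)*(n + 4)*(n + 3)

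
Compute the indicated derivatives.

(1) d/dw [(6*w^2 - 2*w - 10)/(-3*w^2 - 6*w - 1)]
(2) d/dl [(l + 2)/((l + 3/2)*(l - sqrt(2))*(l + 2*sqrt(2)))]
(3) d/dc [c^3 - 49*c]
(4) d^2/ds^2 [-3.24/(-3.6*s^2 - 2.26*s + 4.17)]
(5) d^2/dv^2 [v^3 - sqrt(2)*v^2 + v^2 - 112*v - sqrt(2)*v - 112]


(1) = 2*(-21*w^2 - 36*w - 29)/(9*w^4 + 36*w^3 + 42*w^2 + 12*w + 1)
(2) = 2*(-2*(l + 2)*(l - sqrt(2))*(l + 2*sqrt(2)) - (l + 2)*(l - sqrt(2))*(2*l + 3) - (l + 2)*(l + 2*sqrt(2))*(2*l + 3) + (l - sqrt(2))*(l + 2*sqrt(2))*(2*l + 3))/((l - sqrt(2))^2*(l + 2*sqrt(2))^2*(2*l + 3)^2)
(3) = 3*c^2 - 49
(4) = (-83.9808*s^2 - 52.72128*s + 3.24*(7.2*s + 2.26)*(14.4*s + 4.52) + 97.27776)/(3.6*s^2 + 2.26*s - 4.17)^3
(5) = 6*v - 2*sqrt(2) + 2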